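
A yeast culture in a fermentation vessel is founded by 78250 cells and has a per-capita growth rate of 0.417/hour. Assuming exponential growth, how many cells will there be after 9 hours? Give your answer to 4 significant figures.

N(t) = N₀·e^(rt) = 78250 × e^(0.417×9) = 78250 × e^3.753.
e^3.753 ≈ 42.649, so N ≈ 78250 × 42.649 = 3.337271×10^6.

3337000 cells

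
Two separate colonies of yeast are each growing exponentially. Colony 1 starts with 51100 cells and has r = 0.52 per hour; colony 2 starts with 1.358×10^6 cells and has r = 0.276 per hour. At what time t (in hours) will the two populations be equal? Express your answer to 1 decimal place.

13.4 hours

Set 51100·e^(0.52t) = 1.358×10^6·e^(0.276t).
e^((0.52 − 0.276)t) = 1.358×10^6/51100 → e^(0.244·t) = 26.575.
0.244·t = ln(26.575) = 3.28, so t = 3.28/0.244 = 13.443.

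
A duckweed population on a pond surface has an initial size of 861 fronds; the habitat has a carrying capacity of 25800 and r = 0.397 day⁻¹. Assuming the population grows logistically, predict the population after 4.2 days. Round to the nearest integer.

A = (K − N₀)/N₀ = (25800 − 861)/861 = 28.965.
N(t) = K/(1 + A·e^(−rt)) = 25800/(1 + 28.965×e^(−0.397×4.2)).
e^(−1.667) = 0.18874; denominator = 1 + 28.965×0.18874 = 6.4668.
N = 25800/6.4668 = 3989.61.

3990 fronds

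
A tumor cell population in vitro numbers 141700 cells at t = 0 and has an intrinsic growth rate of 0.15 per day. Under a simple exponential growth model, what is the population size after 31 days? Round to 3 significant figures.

14800000 cells

N(t) = N₀·e^(rt) = 141700 × e^(0.15×31) = 141700 × e^4.65.
e^4.65 ≈ 104.58, so N ≈ 141700 × 104.58 = 1.481969×10^7.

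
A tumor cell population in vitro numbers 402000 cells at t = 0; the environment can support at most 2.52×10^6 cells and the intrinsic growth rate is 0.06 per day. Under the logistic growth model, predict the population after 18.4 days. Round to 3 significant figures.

917000 cells

A = (K − N₀)/N₀ = (2.52×10^6 − 402000)/402000 = 5.2687.
N(t) = K/(1 + A·e^(−rt)) = 2.52×10^6/(1 + 5.2687×e^(−0.06×18.4)).
e^(−1.104) = 0.33154; denominator = 1 + 5.2687×0.33154 = 2.7468.
N = 2.52×10^6/2.7468 = 917437.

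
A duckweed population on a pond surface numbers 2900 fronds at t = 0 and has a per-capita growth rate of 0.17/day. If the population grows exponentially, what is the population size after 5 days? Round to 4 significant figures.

6785 fronds

N(t) = N₀·e^(rt) = 2900 × e^(0.17×5) = 2900 × e^0.85.
e^0.85 ≈ 2.3396, so N ≈ 2900 × 2.3396 = 6784.98.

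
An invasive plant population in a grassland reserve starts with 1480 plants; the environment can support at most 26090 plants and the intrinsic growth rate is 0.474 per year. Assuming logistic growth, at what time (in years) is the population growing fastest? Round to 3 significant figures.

5.93 years

Logistic growth is fastest at N = K/2 = 13045.
A = (K − N₀)/N₀ = 16.628. Set K/(1 + A·e^(−rt)) = K/2 → A·e^(−rt) = 1.
e^(−0.474t) = 1/16.628 = 0.0601382, so t = ln(16.628)/0.474 = 2.8111/0.474 = 5.9306.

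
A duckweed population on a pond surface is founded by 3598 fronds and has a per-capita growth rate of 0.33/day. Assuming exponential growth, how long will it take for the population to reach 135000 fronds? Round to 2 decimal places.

10.98 days

Set N₀·e^(rt) = 135000: e^(0.33·t) = 135000/3598 = 37.521.
0.33·t = ln(37.521) = 3.6249, so t = 3.6249/0.33 = 10.985.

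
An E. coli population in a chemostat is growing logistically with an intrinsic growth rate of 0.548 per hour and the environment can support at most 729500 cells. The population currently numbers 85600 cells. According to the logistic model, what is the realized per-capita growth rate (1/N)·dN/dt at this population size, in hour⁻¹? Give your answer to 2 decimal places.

0.48 per hour

(1/N)·dN/dt = r(1 − N/K) = 0.548 × (1 − 85600/729500).
= 0.548 × 0.88266 = 0.4837.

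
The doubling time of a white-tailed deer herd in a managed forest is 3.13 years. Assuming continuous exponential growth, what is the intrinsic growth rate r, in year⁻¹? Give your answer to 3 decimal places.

r = ln(2)/t_d = 0.6931/3.13 = 0.22145.

0.221 per year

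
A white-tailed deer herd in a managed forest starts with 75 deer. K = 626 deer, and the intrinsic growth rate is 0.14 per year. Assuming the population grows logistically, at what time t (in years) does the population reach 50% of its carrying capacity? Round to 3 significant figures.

A = (K − N₀)/N₀ = (626 − 75)/75 = 7.3467.
Solve 626/(1 + 7.3467·e^(−0.14t)) = 313: 1 + 7.3467·e^(−0.14t) = 2, so e^(−0.14t) = 0.136116.
−0.14·t = ln(0.136116) = -1.9942, so t = 1.9942/0.14 = 14.245.

14.2 years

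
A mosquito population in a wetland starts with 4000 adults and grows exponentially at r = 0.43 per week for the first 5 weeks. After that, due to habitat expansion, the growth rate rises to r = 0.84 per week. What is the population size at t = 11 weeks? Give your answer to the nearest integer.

5304413 adults

Phase 1: N(5) = 4000·e^(0.43×5) = 4000·e^2.15 = 34339.4.
Phase 2 runs for 11 − 5 = 6 weeks at r = 0.84.
N(11) = 34339.4·e^(0.84×6) = 34339.4·e^5.04 = 5.304413×10^6.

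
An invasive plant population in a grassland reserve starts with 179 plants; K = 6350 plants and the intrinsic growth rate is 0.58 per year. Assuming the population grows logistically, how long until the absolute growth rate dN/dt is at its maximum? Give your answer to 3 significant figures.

Logistic growth is fastest at N = K/2 = 3175.
A = (K − N₀)/N₀ = 34.475. Set K/(1 + A·e^(−rt)) = K/2 → A·e^(−rt) = 1.
e^(−0.58t) = 1/34.475 = 0.0290066, so t = ln(34.475)/0.58 = 3.5402/0.58 = 6.1038.

6.10 years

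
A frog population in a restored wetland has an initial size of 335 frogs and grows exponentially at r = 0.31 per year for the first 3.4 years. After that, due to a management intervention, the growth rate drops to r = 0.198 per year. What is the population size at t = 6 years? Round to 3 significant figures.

Phase 1: N(3.4) = 335·e^(0.31×3.4) = 335·e^1.054 = 961.15.
Phase 2 runs for 6 − 3.4 = 2.6 years at r = 0.198.
N(6) = 961.15·e^(0.198×2.6) = 961.15·e^0.5148 = 1608.3.

1610 frogs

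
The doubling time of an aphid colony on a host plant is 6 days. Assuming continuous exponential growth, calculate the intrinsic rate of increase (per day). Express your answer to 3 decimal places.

r = ln(2)/t_d = 0.6931/6 = 0.11552.

0.116 per day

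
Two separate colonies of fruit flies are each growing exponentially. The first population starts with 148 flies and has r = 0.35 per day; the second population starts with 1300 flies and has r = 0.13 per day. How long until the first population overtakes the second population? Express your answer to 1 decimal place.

9.9 days

Set 148·e^(0.35t) = 1300·e^(0.13t).
e^((0.35 − 0.13)t) = 1300/148 → e^(0.22·t) = 8.7838.
0.22·t = ln(8.7838) = 2.1729, so t = 2.1729/0.22 = 9.8769.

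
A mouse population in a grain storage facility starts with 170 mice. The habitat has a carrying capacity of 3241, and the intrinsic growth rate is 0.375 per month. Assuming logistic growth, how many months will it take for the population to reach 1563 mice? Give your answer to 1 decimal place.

7.5 months

A = (K − N₀)/N₀ = (3241 − 170)/170 = 18.065.
Solve 3241/(1 + 18.065·e^(−0.375t)) = 1563: 1 + 18.065·e^(−0.375t) = 2.0736, so e^(−0.375t) = 0.0594295.
−0.375·t = ln(0.0594295) = -2.823, so t = 2.823/0.375 = 7.5279.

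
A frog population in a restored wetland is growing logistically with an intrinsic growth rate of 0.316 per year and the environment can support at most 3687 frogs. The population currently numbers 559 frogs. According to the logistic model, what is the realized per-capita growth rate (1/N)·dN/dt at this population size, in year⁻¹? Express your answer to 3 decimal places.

0.268 per year

(1/N)·dN/dt = r(1 − N/K) = 0.316 × (1 − 559/3687).
= 0.316 × 0.84839 = 0.26809.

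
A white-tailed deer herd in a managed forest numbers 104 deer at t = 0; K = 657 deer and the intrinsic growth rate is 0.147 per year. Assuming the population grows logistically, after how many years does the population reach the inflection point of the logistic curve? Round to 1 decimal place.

11.4 years

Logistic growth is fastest at N = K/2 = 328.5.
A = (K − N₀)/N₀ = 5.3173. Set K/(1 + A·e^(−rt)) = K/2 → A·e^(−rt) = 1.
e^(−0.147t) = 1/5.3173 = 0.188065, so t = ln(5.3173)/0.147 = 1.671/0.147 = 11.367.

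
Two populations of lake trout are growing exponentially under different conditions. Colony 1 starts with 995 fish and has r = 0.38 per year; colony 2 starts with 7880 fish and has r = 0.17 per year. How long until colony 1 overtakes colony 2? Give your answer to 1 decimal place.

Set 995·e^(0.38t) = 7880·e^(0.17t).
e^((0.38 − 0.17)t) = 7880/995 → e^(0.21·t) = 7.9196.
0.21·t = ln(7.9196) = 2.0693, so t = 2.0693/0.21 = 9.854.

9.9 years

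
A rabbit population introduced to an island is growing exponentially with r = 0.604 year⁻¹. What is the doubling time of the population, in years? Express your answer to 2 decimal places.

Doubling time t_d = ln(2)/r = 0.6931/0.604 = 1.1476.

1.15 years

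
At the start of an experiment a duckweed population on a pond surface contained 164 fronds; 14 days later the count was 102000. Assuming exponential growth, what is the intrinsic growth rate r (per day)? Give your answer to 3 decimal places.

0.459 per day

From N(t) = N₀·e^(rt): e^(r·14) = 102000/164 = 621.95.
r·14 = ln(621.95) = 6.4329, so r = 6.4329/14 = 0.45949.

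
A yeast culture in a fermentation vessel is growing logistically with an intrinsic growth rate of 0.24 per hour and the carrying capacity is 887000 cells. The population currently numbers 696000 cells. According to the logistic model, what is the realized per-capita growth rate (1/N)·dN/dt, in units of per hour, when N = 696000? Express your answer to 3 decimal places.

(1/N)·dN/dt = r(1 − N/K) = 0.24 × (1 − 696000/887000).
= 0.24 × 0.21533 = 0.05168.

0.052 per hour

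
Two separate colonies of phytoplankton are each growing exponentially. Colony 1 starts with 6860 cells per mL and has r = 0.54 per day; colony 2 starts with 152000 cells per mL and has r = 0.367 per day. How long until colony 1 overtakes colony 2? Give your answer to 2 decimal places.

Set 6860·e^(0.54t) = 152000·e^(0.367t).
e^((0.54 − 0.367)t) = 152000/6860 → e^(0.173·t) = 22.157.
0.173·t = ln(22.157) = 3.0982, so t = 3.0982/0.173 = 17.909.

17.91 days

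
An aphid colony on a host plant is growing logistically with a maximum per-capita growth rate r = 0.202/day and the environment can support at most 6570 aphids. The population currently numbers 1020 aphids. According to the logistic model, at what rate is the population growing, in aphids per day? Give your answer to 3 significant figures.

174 aphids per day

dN/dt = rN(1 − N/K) = 0.202 × 1020 × (1 − 1020/6570).
1 − 1020/6570 = 0.84475; dN/dt = 0.202 × 1020 × 0.84475 = 174.05.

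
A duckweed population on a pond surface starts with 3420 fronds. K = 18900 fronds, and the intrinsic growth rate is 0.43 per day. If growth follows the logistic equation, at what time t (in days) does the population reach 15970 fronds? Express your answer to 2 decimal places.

A = (K − N₀)/N₀ = (18900 − 3420)/3420 = 4.5263.
Solve 18900/(1 + 4.5263·e^(−0.43t)) = 15970: 1 + 4.5263·e^(−0.43t) = 1.1835, so e^(−0.43t) = 0.0405338.
−0.43·t = ln(0.0405338) = -3.2056, so t = 3.2056/0.43 = 7.4549.

7.45 days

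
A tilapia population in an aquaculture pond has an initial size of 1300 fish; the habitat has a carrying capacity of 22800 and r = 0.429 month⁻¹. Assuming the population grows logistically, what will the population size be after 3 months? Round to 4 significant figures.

A = (K − N₀)/N₀ = (22800 − 1300)/1300 = 16.538.
N(t) = K/(1 + A·e^(−rt)) = 22800/(1 + 16.538×e^(−0.429×3)).
e^(−1.287) = 0.2761; denominator = 1 + 16.538×0.2761 = 5.5662.
N = 22800/5.5662 = 4096.13.

4096 fish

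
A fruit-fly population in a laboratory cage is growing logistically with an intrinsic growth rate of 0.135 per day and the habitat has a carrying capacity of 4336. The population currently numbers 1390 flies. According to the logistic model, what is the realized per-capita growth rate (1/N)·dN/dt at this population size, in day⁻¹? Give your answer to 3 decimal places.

(1/N)·dN/dt = r(1 − N/K) = 0.135 × (1 − 1390/4336).
= 0.135 × 0.67943 = 0.091723.

0.092 per day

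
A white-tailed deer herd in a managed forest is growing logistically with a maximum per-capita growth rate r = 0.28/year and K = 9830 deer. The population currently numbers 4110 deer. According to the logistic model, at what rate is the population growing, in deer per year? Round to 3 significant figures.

670 deer per year

dN/dt = rN(1 − N/K) = 0.28 × 4110 × (1 − 4110/9830).
1 − 4110/9830 = 0.58189; dN/dt = 0.28 × 4110 × 0.58189 = 669.64.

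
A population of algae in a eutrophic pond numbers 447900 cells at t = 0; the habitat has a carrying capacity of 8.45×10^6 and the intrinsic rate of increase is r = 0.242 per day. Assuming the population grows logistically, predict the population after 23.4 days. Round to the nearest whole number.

A = (K − N₀)/N₀ = (8.45×10^6 − 447900)/447900 = 17.866.
N(t) = K/(1 + A·e^(−rt)) = 8.45×10^6/(1 + 17.866×e^(−0.242×23.4)).
e^(−5.663) = 0.0034728; denominator = 1 + 17.866×0.0034728 = 1.062.
N = 8.45×10^6/1.062 = 7.956356×10^6.

7956356 cells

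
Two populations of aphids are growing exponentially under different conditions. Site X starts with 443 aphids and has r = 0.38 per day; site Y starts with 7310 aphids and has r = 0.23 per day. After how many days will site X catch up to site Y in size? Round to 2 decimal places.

18.69 days

Set 443·e^(0.38t) = 7310·e^(0.23t).
e^((0.38 − 0.23)t) = 7310/443 → e^(0.15·t) = 16.501.
0.15·t = ln(16.501) = 2.8034, so t = 2.8034/0.15 = 18.69.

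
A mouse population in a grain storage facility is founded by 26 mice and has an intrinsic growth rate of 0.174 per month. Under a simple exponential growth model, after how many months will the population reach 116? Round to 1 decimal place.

8.6 months

Set N₀·e^(rt) = 116: e^(0.174·t) = 116/26 = 4.4615.
0.174·t = ln(4.4615) = 1.4955, so t = 1.4955/0.174 = 8.5948.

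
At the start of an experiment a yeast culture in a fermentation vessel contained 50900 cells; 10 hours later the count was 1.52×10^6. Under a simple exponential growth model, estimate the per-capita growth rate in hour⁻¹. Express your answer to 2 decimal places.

From N(t) = N₀·e^(rt): e^(r·10) = 1.52×10^6/50900 = 29.862.
r·10 = ln(29.862) = 3.3966, so r = 3.3966/10 = 0.33966.

0.34 per hour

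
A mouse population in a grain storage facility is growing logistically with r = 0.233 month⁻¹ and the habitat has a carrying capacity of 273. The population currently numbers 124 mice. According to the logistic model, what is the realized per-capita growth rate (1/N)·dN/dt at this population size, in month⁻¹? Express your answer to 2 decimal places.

(1/N)·dN/dt = r(1 − N/K) = 0.233 × (1 − 124/273).
= 0.233 × 0.54579 = 0.12717.

0.13 per month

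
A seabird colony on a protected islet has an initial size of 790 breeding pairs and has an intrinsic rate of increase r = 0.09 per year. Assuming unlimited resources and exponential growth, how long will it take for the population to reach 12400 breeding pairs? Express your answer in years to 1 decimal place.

Set N₀·e^(rt) = 12400: e^(0.09·t) = 12400/790 = 15.696.
0.09·t = ln(15.696) = 2.7534, so t = 2.7534/0.09 = 30.594.

30.6 years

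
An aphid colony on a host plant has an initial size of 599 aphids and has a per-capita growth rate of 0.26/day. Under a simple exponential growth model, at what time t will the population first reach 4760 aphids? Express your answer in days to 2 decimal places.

Set N₀·e^(rt) = 4760: e^(0.26·t) = 4760/599 = 7.9466.
0.26·t = ln(7.9466) = 2.0727, so t = 2.0727/0.26 = 7.9721.

7.97 days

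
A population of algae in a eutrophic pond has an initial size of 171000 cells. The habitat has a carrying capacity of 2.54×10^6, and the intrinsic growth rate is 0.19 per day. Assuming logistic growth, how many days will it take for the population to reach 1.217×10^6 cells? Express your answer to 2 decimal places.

A = (K − N₀)/N₀ = (2.54×10^6 − 171000)/171000 = 13.854.
Solve 2.54×10^6/(1 + 13.854·e^(−0.19t)) = 1.217×10^6: 1 + 13.854·e^(−0.19t) = 2.0871, so e^(−0.19t) = 0.0784694.
−0.19·t = ln(0.0784694) = -2.545, so t = 2.545/0.19 = 13.395.

13.39 days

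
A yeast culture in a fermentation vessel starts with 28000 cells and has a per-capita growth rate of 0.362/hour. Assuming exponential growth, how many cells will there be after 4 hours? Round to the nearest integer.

N(t) = N₀·e^(rt) = 28000 × e^(0.362×4) = 28000 × e^1.448.
e^1.448 ≈ 4.2546, so N ≈ 28000 × 4.2546 = 119129.

119129 cells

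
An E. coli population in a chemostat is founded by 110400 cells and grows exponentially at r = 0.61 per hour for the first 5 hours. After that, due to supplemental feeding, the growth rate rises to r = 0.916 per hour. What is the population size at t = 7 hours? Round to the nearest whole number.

Phase 1: N(5) = 110400·e^(0.61×5) = 110400·e^3.05 = 2.331134×10^6.
Phase 2 runs for 7 − 5 = 2 hours at r = 0.916.
N(7) = 2.331134×10^6·e^(0.916×2) = 2.331134×10^6·e^1.832 = 1.456112×10^7.

14561118 cells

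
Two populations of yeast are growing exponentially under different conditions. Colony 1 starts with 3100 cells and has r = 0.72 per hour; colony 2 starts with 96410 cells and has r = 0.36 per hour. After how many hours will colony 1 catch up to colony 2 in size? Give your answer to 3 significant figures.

9.55 hours

Set 3100·e^(0.72t) = 96410·e^(0.36t).
e^((0.72 − 0.36)t) = 96410/3100 → e^(0.36·t) = 31.1.
0.36·t = ln(31.1) = 3.4372, so t = 3.4372/0.36 = 9.5478.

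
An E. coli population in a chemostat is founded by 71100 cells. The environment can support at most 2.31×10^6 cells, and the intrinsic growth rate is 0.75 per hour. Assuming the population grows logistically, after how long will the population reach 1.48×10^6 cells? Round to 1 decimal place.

A = (K − N₀)/N₀ = (2.31×10^6 − 71100)/71100 = 31.489.
Solve 2.31×10^6/(1 + 31.489·e^(−0.75t)) = 1.48×10^6: 1 + 31.489·e^(−0.75t) = 1.5608, so e^(−0.75t) = 0.0178095.
−0.75·t = ln(0.0178095) = -4.028, so t = 4.028/0.75 = 5.3707.

5.4 hours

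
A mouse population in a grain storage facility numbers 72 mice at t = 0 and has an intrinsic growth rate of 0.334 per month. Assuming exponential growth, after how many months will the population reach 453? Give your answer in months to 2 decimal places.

5.51 months

Set N₀·e^(rt) = 453: e^(0.334·t) = 453/72 = 6.2917.
0.334·t = ln(6.2917) = 1.8392, so t = 1.8392/0.334 = 5.5067.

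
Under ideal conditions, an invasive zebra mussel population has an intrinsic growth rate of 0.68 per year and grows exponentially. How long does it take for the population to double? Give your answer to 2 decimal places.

Doubling time t_d = ln(2)/r = 0.6931/0.68 = 1.0193.

1.02 years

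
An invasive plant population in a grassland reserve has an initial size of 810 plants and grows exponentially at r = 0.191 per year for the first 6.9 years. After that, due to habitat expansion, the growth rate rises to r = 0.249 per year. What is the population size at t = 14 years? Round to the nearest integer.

17727 plants

Phase 1: N(6.9) = 810·e^(0.191×6.9) = 810·e^1.318 = 3025.81.
Phase 2 runs for 14 − 6.9 = 7.1 years at r = 0.249.
N(14) = 3025.81·e^(0.249×7.1) = 3025.81·e^1.768 = 17726.8.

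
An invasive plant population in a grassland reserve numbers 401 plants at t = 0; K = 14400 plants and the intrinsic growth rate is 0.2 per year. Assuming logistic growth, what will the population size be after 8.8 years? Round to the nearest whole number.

A = (K − N₀)/N₀ = (14400 − 401)/401 = 34.91.
N(t) = K/(1 + A·e^(−rt)) = 14400/(1 + 34.91×e^(−0.2×8.8)).
e^(−1.76) = 0.17204; denominator = 1 + 34.91×0.17204 = 7.0061.
N = 14400/7.0061 = 2055.34.

2055 plants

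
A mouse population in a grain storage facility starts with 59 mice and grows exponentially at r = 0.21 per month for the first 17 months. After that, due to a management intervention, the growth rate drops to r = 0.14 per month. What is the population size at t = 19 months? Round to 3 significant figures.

2770 mice

Phase 1: N(17) = 59·e^(0.21×17) = 59·e^3.57 = 2095.48.
Phase 2 runs for 19 − 17 = 2 months at r = 0.14.
N(19) = 2095.48·e^(0.14×2) = 2095.48·e^0.28 = 2772.59.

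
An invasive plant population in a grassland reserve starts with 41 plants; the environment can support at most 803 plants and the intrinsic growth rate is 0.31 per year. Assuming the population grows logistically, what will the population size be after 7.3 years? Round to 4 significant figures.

273.7 plants

A = (K − N₀)/N₀ = (803 − 41)/41 = 18.585.
N(t) = K/(1 + A·e^(−rt)) = 803/(1 + 18.585×e^(−0.31×7.3)).
e^(−2.263) = 0.10404; denominator = 1 + 18.585×0.10404 = 2.9336.
N = 803/2.9336 = 273.727.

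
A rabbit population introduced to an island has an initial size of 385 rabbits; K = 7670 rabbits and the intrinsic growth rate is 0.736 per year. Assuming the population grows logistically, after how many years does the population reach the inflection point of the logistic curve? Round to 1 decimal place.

Logistic growth is fastest at N = K/2 = 3835.
A = (K − N₀)/N₀ = 18.922. Set K/(1 + A·e^(−rt)) = K/2 → A·e^(−rt) = 1.
e^(−0.736t) = 1/18.922 = 0.0528483, so t = ln(18.922)/0.736 = 2.9403/0.736 = 3.995.

4.0 years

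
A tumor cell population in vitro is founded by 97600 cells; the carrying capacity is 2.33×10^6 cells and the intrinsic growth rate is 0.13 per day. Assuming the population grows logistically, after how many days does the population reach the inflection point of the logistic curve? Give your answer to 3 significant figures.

24.1 days

Logistic growth is fastest at N = K/2 = 1.165×10^6.
A = (K − N₀)/N₀ = 22.873. Set K/(1 + A·e^(−rt)) = K/2 → A·e^(−rt) = 1.
e^(−0.13t) = 1/22.873 = 0.0437198, so t = ln(22.873)/0.13 = 3.13/0.13 = 24.077.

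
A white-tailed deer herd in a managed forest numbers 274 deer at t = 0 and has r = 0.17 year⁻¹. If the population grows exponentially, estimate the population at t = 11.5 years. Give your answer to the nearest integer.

N(t) = N₀·e^(rt) = 274 × e^(0.17×11.5) = 274 × e^1.955.
e^1.955 ≈ 7.0639, so N ≈ 274 × 7.0639 = 1935.51.

1936 deer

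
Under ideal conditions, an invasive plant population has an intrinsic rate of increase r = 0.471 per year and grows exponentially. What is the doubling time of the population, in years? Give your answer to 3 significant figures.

1.47 years

Doubling time t_d = ln(2)/r = 0.6931/0.471 = 1.4717.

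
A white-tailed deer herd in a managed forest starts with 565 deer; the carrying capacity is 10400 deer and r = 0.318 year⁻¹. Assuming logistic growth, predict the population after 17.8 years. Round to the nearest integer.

9806 deer

A = (K − N₀)/N₀ = (10400 − 565)/565 = 17.407.
N(t) = K/(1 + A·e^(−rt)) = 10400/(1 + 17.407×e^(−0.318×17.8)).
e^(−5.66) = 0.0034811; denominator = 1 + 17.407×0.0034811 = 1.0606.
N = 10400/1.0606 = 9805.81.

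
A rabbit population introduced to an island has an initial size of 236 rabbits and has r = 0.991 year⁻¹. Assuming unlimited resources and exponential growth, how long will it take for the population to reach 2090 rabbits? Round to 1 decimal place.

Set N₀·e^(rt) = 2090: e^(0.991·t) = 2090/236 = 8.8559.
0.991·t = ln(8.8559) = 2.1811, so t = 2.1811/0.991 = 2.2009.

2.2 years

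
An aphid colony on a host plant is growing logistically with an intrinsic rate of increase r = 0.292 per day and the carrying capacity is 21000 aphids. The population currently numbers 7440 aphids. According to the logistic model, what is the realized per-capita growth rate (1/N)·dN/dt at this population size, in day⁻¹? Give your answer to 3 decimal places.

0.189 per day

(1/N)·dN/dt = r(1 − N/K) = 0.292 × (1 − 7440/21000).
= 0.292 × 0.64571 = 0.18855.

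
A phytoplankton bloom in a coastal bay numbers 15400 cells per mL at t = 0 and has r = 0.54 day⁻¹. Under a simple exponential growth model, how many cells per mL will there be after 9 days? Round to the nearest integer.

1986973 cells per mL

N(t) = N₀·e^(rt) = 15400 × e^(0.54×9) = 15400 × e^4.86.
e^4.86 ≈ 129.02, so N ≈ 15400 × 129.02 = 1.986973×10^6.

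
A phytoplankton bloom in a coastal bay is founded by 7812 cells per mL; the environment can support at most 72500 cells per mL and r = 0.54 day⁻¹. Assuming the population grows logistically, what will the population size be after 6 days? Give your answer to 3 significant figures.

A = (K − N₀)/N₀ = (72500 − 7812)/7812 = 8.2806.
N(t) = K/(1 + A·e^(−rt)) = 72500/(1 + 8.2806×e^(−0.54×6)).
e^(−3.24) = 0.039164; denominator = 1 + 8.2806×0.039164 = 1.3243.
N = 72500/1.3243 = 54745.9.

54700 cells per mL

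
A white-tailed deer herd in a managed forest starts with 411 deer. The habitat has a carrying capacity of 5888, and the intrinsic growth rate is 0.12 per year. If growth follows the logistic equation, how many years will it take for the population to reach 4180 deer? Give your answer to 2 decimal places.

A = (K − N₀)/N₀ = (5888 − 411)/411 = 13.326.
Solve 5888/(1 + 13.326·e^(−0.12t)) = 4180: 1 + 13.326·e^(−0.12t) = 1.4086, so e^(−0.12t) = 0.0306627.
−0.12·t = ln(0.0306627) = -3.4847, so t = 3.4847/0.12 = 29.039.

29.04 years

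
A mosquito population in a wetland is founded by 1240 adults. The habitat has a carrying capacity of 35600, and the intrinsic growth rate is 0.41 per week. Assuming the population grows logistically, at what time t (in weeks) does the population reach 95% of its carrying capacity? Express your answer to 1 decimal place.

A = (K − N₀)/N₀ = (35600 − 1240)/1240 = 27.71.
Solve 35600/(1 + 27.71·e^(−0.41t)) = 33820: 1 + 27.71·e^(−0.41t) = 1.0526, so e^(−0.41t) = 0.00189939.
−0.41·t = ln(0.00189939) = -6.2662, so t = 6.2662/0.41 = 15.283.

15.3 weeks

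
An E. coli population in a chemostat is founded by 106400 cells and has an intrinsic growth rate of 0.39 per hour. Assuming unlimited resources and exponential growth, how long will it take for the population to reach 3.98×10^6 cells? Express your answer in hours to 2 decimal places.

9.29 hours

Set N₀·e^(rt) = 3.98×10^6: e^(0.39·t) = 3.98×10^6/106400 = 37.406.
0.39·t = ln(37.406) = 3.6218, so t = 3.6218/0.39 = 9.2867.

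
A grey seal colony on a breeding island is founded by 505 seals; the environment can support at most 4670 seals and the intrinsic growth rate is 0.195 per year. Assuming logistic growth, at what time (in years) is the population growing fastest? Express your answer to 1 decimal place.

10.8 years

Logistic growth is fastest at N = K/2 = 2335.
A = (K − N₀)/N₀ = 8.2475. Set K/(1 + A·e^(−rt)) = K/2 → A·e^(−rt) = 1.
e^(−0.195t) = 1/8.2475 = 0.121248, so t = ln(8.2475)/0.195 = 2.1099/0.195 = 10.82.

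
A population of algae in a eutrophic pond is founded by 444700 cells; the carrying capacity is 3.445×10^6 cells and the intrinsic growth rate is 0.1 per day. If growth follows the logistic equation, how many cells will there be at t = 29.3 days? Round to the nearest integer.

A = (K − N₀)/N₀ = (3.445×10^6 − 444700)/444700 = 6.7468.
N(t) = K/(1 + A·e^(−rt)) = 3.445×10^6/(1 + 6.7468×e^(−0.1×29.3)).
e^(−2.93) = 0.053397; denominator = 1 + 6.7468×0.053397 = 1.3603.
N = 3.445×10^6/1.3603 = 2.532606×10^6.

2532606 cells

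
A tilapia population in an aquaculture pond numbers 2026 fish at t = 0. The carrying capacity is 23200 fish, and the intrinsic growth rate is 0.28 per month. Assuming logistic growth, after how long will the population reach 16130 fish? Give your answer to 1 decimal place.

11.3 months

A = (K − N₀)/N₀ = (23200 − 2026)/2026 = 10.451.
Solve 23200/(1 + 10.451·e^(−0.28t)) = 16130: 1 + 10.451·e^(−0.28t) = 1.4383, so e^(−0.28t) = 0.0419393.
−0.28·t = ln(0.0419393) = -3.1715, so t = 3.1715/0.28 = 11.327.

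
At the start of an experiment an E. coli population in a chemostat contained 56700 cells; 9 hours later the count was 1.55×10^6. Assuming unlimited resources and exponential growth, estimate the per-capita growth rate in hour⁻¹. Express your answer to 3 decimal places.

From N(t) = N₀·e^(rt): e^(r·9) = 1.55×10^6/56700 = 27.337.
r·9 = ln(27.337) = 3.3082, so r = 3.3082/9 = 0.36758.

0.368 per hour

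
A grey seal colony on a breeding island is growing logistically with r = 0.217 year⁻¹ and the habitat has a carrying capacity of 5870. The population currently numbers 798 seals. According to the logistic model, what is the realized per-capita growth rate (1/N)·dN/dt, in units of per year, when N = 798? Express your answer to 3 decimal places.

(1/N)·dN/dt = r(1 − N/K) = 0.217 × (1 − 798/5870).
= 0.217 × 0.86405 = 0.1875.

0.187 per year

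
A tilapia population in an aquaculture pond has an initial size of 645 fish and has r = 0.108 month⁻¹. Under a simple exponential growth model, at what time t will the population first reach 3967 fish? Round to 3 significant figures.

16.8 months

Set N₀·e^(rt) = 3967: e^(0.108·t) = 3967/645 = 6.1504.
0.108·t = ln(6.1504) = 1.8165, so t = 1.8165/0.108 = 16.82.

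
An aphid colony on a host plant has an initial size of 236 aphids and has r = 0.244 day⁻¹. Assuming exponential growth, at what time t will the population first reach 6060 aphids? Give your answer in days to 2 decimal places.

13.30 days

Set N₀·e^(rt) = 6060: e^(0.244·t) = 6060/236 = 25.678.
0.244·t = ln(25.678) = 3.2456, so t = 3.2456/0.244 = 13.302.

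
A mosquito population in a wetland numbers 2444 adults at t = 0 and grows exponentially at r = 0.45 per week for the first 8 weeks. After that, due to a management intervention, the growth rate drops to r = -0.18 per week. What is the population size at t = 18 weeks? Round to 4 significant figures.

14790 adults

Phase 1: N(8) = 2444·e^(0.45×8) = 2444·e^3.6 = 89446.1.
Phase 2 runs for 18 − 8 = 10 weeks at r = -0.18.
N(18) = 89446.1·e^(-0.18×10) = 89446.1·e^-1.8 = 14785.3.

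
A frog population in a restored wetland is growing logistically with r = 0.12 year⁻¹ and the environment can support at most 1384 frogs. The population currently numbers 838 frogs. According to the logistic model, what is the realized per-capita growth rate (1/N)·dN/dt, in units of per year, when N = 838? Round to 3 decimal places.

(1/N)·dN/dt = r(1 − N/K) = 0.12 × (1 − 838/1384).
= 0.12 × 0.39451 = 0.047341.

0.047 per year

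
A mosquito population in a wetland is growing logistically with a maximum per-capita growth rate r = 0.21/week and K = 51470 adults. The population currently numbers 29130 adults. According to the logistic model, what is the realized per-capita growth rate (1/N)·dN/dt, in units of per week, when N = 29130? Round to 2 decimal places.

(1/N)·dN/dt = r(1 − N/K) = 0.21 × (1 − 29130/51470).
= 0.21 × 0.43404 = 0.091148.

0.09 per week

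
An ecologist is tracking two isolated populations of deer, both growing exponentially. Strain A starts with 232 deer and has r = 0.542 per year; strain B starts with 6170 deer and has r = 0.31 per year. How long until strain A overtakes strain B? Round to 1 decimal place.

14.1 years

Set 232·e^(0.542t) = 6170·e^(0.31t).
e^((0.542 − 0.31)t) = 6170/232 → e^(0.232·t) = 26.595.
0.232·t = ln(26.595) = 3.2807, so t = 3.2807/0.232 = 14.141.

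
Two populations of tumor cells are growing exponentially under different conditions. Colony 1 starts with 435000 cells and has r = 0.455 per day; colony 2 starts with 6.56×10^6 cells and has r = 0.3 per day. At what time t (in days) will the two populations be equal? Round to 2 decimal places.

17.51 days

Set 435000·e^(0.455t) = 6.56×10^6·e^(0.3t).
e^((0.455 − 0.3)t) = 6.56×10^6/435000 → e^(0.155·t) = 15.08.
0.155·t = ln(15.08) = 2.7134, so t = 2.7134/0.155 = 17.506.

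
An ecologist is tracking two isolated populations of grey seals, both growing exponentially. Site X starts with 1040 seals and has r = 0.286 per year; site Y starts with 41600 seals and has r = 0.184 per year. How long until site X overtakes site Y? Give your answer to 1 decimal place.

36.2 years

Set 1040·e^(0.286t) = 41600·e^(0.184t).
e^((0.286 − 0.184)t) = 41600/1040 → e^(0.102·t) = 40.
0.102·t = ln(40) = 3.6889, so t = 3.6889/0.102 = 36.165.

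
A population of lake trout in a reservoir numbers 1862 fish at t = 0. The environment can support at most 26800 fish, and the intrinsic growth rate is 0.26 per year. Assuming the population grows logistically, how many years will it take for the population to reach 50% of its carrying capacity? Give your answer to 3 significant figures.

A = (K − N₀)/N₀ = (26800 − 1862)/1862 = 13.393.
Solve 26800/(1 + 13.393·e^(−0.26t)) = 13400: 1 + 13.393·e^(−0.26t) = 2, so e^(−0.26t) = 0.0746652.
−0.26·t = ln(0.0746652) = -2.5947, so t = 2.5947/0.26 = 9.9798.

9.98 years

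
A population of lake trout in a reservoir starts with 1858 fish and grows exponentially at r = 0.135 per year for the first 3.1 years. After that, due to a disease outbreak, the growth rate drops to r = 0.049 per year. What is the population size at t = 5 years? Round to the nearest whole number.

Phase 1: N(3.1) = 1858·e^(0.135×3.1) = 1858·e^0.4185 = 2823.57.
Phase 2 runs for 5 − 3.1 = 1.9 years at r = 0.049.
N(5) = 2823.57·e^(0.049×1.9) = 2823.57·e^0.0931 = 3099.07.

3099 fish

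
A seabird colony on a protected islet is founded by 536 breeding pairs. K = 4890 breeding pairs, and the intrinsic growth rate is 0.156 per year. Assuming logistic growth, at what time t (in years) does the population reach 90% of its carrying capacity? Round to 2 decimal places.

A = (K − N₀)/N₀ = (4890 − 536)/536 = 8.1231.
Solve 4890/(1 + 8.1231·e^(−0.156t)) = 4401: 1 + 8.1231·e^(−0.156t) = 1.1111, so e^(−0.156t) = 0.0136784.
−0.156·t = ln(0.0136784) = -4.2919, so t = 4.2919/0.156 = 27.512.

27.51 years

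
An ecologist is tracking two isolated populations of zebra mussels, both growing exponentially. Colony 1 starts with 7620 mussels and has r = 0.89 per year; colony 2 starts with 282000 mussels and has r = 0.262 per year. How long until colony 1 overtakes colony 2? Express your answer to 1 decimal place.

5.8 years

Set 7620·e^(0.89t) = 282000·e^(0.262t).
e^((0.89 − 0.262)t) = 282000/7620 → e^(0.628·t) = 37.008.
0.628·t = ln(37.008) = 3.6111, so t = 3.6111/0.628 = 5.7502.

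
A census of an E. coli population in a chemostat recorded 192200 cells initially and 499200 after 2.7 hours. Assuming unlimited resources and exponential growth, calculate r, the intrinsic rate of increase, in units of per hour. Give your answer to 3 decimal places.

From N(t) = N₀·e^(rt): e^(r·2.7) = 499200/192200 = 2.5973.
r·2.7 = ln(2.5973) = 0.95447, so r = 0.95447/2.7 = 0.35351.

0.354 per hour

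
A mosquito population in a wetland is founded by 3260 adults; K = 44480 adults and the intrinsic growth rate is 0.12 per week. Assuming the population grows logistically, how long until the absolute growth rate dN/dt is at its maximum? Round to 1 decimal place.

21.1 weeks

Logistic growth is fastest at N = K/2 = 22240.
A = (K − N₀)/N₀ = 12.644. Set K/(1 + A·e^(−rt)) = K/2 → A·e^(−rt) = 1.
e^(−0.12t) = 1/12.644 = 0.0790878, so t = ln(12.644)/0.12 = 2.5372/0.12 = 21.143.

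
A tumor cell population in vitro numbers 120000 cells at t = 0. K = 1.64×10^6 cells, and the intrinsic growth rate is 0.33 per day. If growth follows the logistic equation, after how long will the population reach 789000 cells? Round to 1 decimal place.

7.5 days

A = (K − N₀)/N₀ = (1.64×10^6 − 120000)/120000 = 12.667.
Solve 1.64×10^6/(1 + 12.667·e^(−0.33t)) = 789000: 1 + 12.667·e^(−0.33t) = 2.0786, so e^(−0.33t) = 0.0851511.
−0.33·t = ln(0.0851511) = -2.4633, so t = 2.4633/0.33 = 7.4646.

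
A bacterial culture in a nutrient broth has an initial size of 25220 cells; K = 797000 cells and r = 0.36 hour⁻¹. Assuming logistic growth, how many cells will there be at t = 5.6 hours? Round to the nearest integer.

157020 cells

A = (K − N₀)/N₀ = (797000 − 25220)/25220 = 30.602.
N(t) = K/(1 + A·e^(−rt)) = 797000/(1 + 30.602×e^(−0.36×5.6)).
e^(−2.016) = 0.13319; denominator = 1 + 30.602×0.13319 = 5.0758.
N = 797000/5.0758 = 157020.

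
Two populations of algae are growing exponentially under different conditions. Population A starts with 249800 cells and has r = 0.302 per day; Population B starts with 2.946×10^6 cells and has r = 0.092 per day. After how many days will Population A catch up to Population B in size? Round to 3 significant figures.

Set 249800·e^(0.302t) = 2.946×10^6·e^(0.092t).
e^((0.302 − 0.092)t) = 2.946×10^6/249800 → e^(0.21·t) = 11.793.
0.21·t = ln(11.793) = 2.4675, so t = 2.4675/0.21 = 11.75.

11.8 days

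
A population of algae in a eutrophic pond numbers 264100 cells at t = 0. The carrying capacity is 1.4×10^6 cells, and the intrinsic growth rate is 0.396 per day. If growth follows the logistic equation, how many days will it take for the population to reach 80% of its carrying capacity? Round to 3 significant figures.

A = (K − N₀)/N₀ = (1.4×10^6 − 264100)/264100 = 4.301.
Solve 1.4×10^6/(1 + 4.301·e^(−0.396t)) = 1.12×10^6: 1 + 4.301·e^(−0.396t) = 1.25, so e^(−0.396t) = 0.0581257.
−0.396·t = ln(0.0581257) = -2.8451, so t = 2.8451/0.396 = 7.1847.

7.18 days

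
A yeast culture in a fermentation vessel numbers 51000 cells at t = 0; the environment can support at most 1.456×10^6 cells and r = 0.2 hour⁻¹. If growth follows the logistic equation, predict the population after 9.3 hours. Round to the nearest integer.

275308 cells

A = (K − N₀)/N₀ = (1.456×10^6 − 51000)/51000 = 27.549.
N(t) = K/(1 + A·e^(−rt)) = 1.456×10^6/(1 + 27.549×e^(−0.2×9.3)).
e^(−1.86) = 0.15567; denominator = 1 + 27.549×0.15567 = 5.2886.
N = 1.456×10^6/5.2886 = 275308.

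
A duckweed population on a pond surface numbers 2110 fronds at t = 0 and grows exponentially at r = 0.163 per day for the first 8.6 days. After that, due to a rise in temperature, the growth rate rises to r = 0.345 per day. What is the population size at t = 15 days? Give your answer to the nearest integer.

Phase 1: N(8.6) = 2110·e^(0.163×8.6) = 2110·e^1.402 = 8571.89.
Phase 2 runs for 15 − 8.6 = 6.4 days at r = 0.345.
N(15) = 8571.89·e^(0.345×6.4) = 8571.89·e^2.208 = 77982.8.

77983 fronds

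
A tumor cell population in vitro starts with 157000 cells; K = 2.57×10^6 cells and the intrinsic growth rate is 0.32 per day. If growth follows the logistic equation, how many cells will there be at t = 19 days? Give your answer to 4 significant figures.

A = (K − N₀)/N₀ = (2.57×10^6 − 157000)/157000 = 15.369.
N(t) = K/(1 + A·e^(−rt)) = 2.57×10^6/(1 + 15.369×e^(−0.32×19)).
e^(−6.08) = 0.0022882; denominator = 1 + 15.369×0.0022882 = 1.0352.
N = 2.57×10^6/1.0352 = 2.482689×10^6.

2483000 cells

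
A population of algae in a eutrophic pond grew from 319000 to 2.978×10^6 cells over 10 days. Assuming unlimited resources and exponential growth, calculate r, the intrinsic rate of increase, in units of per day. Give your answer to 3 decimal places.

0.223 per day

From N(t) = N₀·e^(rt): e^(r·10) = 2.978×10^6/319000 = 9.3354.
r·10 = ln(9.3354) = 2.2338, so r = 2.2338/10 = 0.22338.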